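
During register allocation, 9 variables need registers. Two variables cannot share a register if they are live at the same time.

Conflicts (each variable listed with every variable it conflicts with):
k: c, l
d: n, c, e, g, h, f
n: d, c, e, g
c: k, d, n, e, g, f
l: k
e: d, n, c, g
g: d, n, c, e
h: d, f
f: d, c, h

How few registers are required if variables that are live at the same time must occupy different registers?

5

d, n, c, e, g pairwise conflict, so at least 5 registers are needed.
A valid assignment using 5 registers: k=1, d=1, n=5, c=2, l=2, e=4, g=3, h=2, f=3. No two conflicting variables share a register.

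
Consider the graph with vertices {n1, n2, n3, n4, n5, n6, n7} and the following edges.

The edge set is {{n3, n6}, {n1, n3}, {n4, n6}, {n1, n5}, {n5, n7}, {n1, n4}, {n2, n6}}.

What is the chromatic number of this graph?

2

n2 and n6 are adjacent, so at least 2 colors are needed.
2 colors suffice: color 1 → {n1, n6, n7}; color 2 → {n2, n3, n4, n5}. Each edge has distinct colors on its endpoints.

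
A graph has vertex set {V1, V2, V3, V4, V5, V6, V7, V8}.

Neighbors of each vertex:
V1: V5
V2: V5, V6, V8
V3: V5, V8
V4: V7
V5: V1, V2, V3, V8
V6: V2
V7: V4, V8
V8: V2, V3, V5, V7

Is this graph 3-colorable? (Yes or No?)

The chromatic number is 3. V2, V5, V8 are mutually adjacent, so at least 3 colors are needed.
A valid assignment using 3 colors: V1=2, V2=3, V3=3, V4=2, V5=1, V6=1, V7=1, V8=2.
That is already a proper 3-coloring.

Yes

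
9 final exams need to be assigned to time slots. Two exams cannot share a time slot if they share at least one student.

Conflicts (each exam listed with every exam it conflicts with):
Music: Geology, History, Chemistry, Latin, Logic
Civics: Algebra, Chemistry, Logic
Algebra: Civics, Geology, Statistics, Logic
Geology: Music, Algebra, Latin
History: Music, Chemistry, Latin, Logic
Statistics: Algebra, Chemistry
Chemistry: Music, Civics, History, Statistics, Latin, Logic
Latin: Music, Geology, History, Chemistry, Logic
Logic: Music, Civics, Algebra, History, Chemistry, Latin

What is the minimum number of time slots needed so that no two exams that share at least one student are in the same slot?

Music, History, Chemistry, Latin, Logic all conflict with each other, so at least 5 time slots are needed.
A valid assignment using 5 time slots: Music=4, Civics=3, Algebra=1, Geology=2, History=5, Statistics=2, Chemistry=1, Latin=3, Logic=2. Each listed conflict is separated.

5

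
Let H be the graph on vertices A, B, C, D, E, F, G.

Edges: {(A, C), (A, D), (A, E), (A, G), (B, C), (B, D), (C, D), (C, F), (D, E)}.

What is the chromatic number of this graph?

3

A, C, D are pairwise adjacent, so at least 3 colors are needed.
One proper 3-coloring: A=1, B=1, C=2, D=3, E=2, F=1, G=2. Each edge has distinct colors on its endpoints.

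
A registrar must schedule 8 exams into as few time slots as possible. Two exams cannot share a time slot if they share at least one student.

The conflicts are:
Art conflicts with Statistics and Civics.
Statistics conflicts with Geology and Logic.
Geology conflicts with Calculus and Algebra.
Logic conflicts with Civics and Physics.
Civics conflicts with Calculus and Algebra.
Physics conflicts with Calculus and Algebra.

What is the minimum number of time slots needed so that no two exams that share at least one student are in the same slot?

3

The cycle Geology-Algebra-Physics-Logic-Statistics-Geology has odd length 5, so it cannot be 2-colored; at least 3 time slots are needed.
3 time slots suffice: time slot 1 → {Geology, Civics, Physics}; time slot 2 → {Art, Logic, Calculus, Algebra}; time slot 3 → {Statistics}. No two conflicting exams share a time slot.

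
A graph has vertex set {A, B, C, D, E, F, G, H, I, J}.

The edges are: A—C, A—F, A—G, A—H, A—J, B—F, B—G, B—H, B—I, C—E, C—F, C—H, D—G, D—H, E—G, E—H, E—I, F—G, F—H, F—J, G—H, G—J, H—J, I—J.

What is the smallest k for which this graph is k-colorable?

A, F, G, H, J are mutually adjacent (a clique of size 5), so at least 5 colors are needed.
5 colors suffice: color red → {H, I}; color blue → {C, G}; color green → {D, E, F}; color yellow → {A, B}; color purple → {J}. Each edge has distinct colors on its endpoints.

5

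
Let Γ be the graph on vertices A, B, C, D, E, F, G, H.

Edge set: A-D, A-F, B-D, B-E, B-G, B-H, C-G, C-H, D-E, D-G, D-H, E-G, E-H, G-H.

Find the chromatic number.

5

B, D, E, G, H are mutually adjacent (a clique of size 5), so at least 5 colors are needed.
One proper 5-coloring: A=1, B=5, C=2, D=2, E=4, F=2, G=1, H=3. Each edge has distinct colors on its endpoints.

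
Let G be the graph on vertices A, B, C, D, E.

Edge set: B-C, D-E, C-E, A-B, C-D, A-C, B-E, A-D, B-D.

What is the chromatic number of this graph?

A, B, C, D are mutually adjacent (a clique of size 4), so at least 4 colors are needed.
4 colors suffice: A=yellow, B=blue, C=red, D=green, E=yellow. No two adjacent vertices share a color.

4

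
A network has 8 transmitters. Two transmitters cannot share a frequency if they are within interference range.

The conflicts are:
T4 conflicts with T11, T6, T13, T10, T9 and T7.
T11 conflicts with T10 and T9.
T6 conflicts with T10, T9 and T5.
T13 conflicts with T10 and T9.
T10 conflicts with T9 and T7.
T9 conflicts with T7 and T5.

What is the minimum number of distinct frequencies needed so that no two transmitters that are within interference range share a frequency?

T4, T10, T9, T7 are mutually in conflict, so at least 4 frequencies are needed.
A valid assignment using 4 frequencies: T4=3, T11=4, T6=4, T13=4, T10=2, T9=1, T7=4, T5=2. Each listed conflict is separated.

4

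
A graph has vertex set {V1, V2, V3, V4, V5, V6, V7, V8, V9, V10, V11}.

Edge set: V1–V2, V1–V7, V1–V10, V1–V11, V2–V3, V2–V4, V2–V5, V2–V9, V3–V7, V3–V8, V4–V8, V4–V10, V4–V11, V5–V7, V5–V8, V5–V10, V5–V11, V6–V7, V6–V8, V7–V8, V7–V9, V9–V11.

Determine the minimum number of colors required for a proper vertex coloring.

3

V5, V7, V8 are pairwise adjacent, so at least 3 colors are needed.
A valid assignment using 3 colors: V1=blue, V2=red, V3=green, V4=green, V5=green, V6=green, V7=red, V8=blue, V9=blue, V10=red, V11=red. Every edge joins two different colors.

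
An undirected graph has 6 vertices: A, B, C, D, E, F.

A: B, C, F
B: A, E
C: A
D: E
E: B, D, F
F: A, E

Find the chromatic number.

2

E and F are adjacent, so at least 2 colors are needed.
One proper 2-coloring: A=1, B=2, C=2, D=2, E=1, F=2. Every edge joins two different colors.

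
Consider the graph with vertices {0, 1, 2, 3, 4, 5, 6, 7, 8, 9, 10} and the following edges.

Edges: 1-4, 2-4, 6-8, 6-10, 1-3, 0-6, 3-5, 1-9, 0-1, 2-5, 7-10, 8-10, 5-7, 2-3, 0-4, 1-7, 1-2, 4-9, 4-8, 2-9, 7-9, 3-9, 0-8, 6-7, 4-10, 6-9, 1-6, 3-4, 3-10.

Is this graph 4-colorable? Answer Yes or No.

No

1, 2, 3, 4, 9 are pairwise adjacent (a clique of size 5), so at least 5 colors are needed.
So 4 colors are not enough.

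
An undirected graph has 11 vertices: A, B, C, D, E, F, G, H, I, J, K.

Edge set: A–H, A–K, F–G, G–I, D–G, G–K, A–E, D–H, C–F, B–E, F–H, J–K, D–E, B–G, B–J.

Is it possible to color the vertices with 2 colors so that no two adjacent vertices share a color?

The cycle D-H-A-K-G-D has odd length 5, so it cannot be 2-colored; at least 3 colors are needed.
So 2 colors are not enough.

No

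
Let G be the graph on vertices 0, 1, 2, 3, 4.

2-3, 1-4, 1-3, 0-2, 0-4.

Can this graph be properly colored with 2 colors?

No

The cycle 2-0-4-1-3-2 has odd length 5, so it cannot be 2-colored; at least 3 colors are needed.
So 2 colors are not enough.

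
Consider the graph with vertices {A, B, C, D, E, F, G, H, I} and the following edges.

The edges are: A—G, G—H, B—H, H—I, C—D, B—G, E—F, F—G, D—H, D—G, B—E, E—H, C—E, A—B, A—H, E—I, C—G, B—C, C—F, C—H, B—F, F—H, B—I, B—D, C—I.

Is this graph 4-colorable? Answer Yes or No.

No

B, C, D, G, H are mutually adjacent (a clique of size 5), so at least 5 colors are needed.
So 4 colors are not enough.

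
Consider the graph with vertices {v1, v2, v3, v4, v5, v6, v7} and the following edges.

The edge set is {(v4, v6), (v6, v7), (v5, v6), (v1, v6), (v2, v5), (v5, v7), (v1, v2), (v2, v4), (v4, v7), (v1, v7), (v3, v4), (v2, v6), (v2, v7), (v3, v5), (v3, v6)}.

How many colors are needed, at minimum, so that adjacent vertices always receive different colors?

v2, v4, v6, v7 are pairwise adjacent (a clique of size 4), so at least 4 colors are needed.
One proper 4-coloring: v1=4, v2=3, v3=2, v4=4, v5=4, v6=1, v7=2. No two adjacent vertices share a color.

4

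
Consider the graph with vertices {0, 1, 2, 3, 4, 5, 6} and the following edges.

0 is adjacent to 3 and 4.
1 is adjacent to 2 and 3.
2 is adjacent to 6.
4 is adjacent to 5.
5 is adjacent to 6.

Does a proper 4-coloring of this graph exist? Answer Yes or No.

Yes

The chromatic number is 3. The cycle 6-5-4-0-3-1-2-6 has odd length 7, so it cannot be 2-colored; at least 3 colors are needed.
3 colors suffice: color a → {0, 2, 5}; color b → {3, 4, 6}; color c → {1}.
Since 4 ≥ 3, a proper 4-coloring certainly exists.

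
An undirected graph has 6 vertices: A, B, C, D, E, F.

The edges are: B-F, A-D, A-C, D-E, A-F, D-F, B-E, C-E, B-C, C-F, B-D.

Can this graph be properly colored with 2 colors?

No

B, C, F form a triangle, so at least 3 colors are needed.
So 2 colors are not enough.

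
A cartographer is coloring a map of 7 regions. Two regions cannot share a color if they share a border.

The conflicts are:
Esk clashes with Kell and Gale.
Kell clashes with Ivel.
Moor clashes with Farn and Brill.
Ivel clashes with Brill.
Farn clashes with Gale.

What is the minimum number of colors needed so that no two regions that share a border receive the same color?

The cycle Ivel-Kell-Esk-Gale-Farn-Moor-Brill-Ivel has odd length 7, so it cannot be 2-colored; at least 3 colors are needed.
3 colors suffice: Esk=2, Kell=3, Moor=1, Ivel=1, Farn=2, Brill=2, Gale=1. Every pair that conflicts lands in different colors.

3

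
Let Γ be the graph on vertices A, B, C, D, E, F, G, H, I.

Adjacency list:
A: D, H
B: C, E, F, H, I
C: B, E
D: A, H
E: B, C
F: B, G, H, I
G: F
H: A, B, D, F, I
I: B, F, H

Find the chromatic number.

B, F, H, I are mutually adjacent (a clique of size 4), so at least 4 colors are needed.
4 colors suffice: color 1 → {E, G, H}; color 2 → {A, B}; color 3 → {C, D, F}; color 4 → {I}. No two adjacent vertices share a color.

4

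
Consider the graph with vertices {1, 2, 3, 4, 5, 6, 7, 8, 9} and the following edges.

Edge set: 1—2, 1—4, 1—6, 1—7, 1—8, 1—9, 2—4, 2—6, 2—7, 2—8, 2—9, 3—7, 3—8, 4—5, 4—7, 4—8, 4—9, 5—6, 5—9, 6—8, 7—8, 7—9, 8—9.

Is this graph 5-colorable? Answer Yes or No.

1, 2, 4, 7, 8, 9 are mutually adjacent (a clique of size 6), so at least 6 colors are needed.
So 5 colors are not enough.

No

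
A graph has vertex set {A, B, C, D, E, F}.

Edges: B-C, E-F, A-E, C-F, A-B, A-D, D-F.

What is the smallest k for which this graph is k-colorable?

The cycle B-A-E-F-C-B has odd length 5, so it cannot be 2-colored; at least 3 colors are needed.
3 colors suffice: color red → {A, F}; color blue → {C, D, E}; color green → {B}. No two adjacent vertices share a color.

3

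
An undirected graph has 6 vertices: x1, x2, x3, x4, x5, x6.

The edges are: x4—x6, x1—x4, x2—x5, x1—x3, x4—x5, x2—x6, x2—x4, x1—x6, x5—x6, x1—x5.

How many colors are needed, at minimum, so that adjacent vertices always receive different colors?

x2, x4, x5, x6 form a clique, so at least 4 colors are needed.
4 colors suffice: color R → {x3, x4}; color B → {x5}; color G → {x6}; color Y → {x1, x2}. Each edge has distinct colors on its endpoints.

4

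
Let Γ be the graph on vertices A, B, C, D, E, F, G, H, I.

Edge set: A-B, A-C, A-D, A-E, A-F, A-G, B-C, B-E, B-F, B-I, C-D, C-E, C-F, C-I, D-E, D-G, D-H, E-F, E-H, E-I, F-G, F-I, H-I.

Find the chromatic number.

A, B, C, E, F are mutually adjacent (a clique of size 5), so at least 5 colors are needed.
5 colors suffice: color red → {E, G}; color blue → {A, I}; color green → {D, F}; color yellow → {C, H}; color purple → {B}. Each edge has distinct colors on its endpoints.

5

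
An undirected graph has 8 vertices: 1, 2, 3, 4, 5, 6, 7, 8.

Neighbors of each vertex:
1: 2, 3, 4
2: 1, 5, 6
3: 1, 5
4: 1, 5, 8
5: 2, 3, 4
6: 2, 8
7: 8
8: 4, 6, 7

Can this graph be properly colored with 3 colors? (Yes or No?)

The chromatic number is 3. The cycle 4-1-2-6-8-4 has odd length 5, so it cannot be 2-colored; at least 3 colors are needed.
3 colors suffice: color a → {2, 3, 4, 7}; color b → {1, 5, 8}; color c → {6}.
That is already a proper 3-coloring.

Yes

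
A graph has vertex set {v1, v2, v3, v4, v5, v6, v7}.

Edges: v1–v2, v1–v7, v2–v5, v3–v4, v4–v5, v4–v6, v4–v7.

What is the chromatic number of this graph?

The cycle v1-v7-v4-v5-v2-v1 has odd length 5, so it cannot be 2-colored; at least 3 colors are needed.
3 colors suffice: color red → {v1, v4}; color blue → {v2, v3, v6, v7}; color green → {v5}. No two adjacent vertices share a color.

3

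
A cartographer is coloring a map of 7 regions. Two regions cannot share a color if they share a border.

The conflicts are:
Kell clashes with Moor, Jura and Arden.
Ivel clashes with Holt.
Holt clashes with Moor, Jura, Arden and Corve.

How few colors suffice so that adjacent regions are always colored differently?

Holt and Arden conflict, so at least 2 colors are needed.
2 colors suffice: color 1 → {Kell, Holt}; color 2 → {Ivel, Moor, Jura, Arden, Corve}. Each listed conflict is separated.

2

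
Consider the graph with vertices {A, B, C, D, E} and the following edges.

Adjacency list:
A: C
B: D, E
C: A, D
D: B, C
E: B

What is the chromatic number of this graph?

2

B and E are adjacent, so at least 2 colors are needed.
2 colors suffice: A=2, B=1, C=1, D=2, E=2. No two adjacent vertices share a color.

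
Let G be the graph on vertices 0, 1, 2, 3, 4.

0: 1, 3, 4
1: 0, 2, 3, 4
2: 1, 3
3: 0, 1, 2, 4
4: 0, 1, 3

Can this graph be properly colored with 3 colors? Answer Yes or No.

No

0, 1, 3, 4 are mutually adjacent (a clique of size 4), so at least 4 colors are needed.
So 3 colors are not enough.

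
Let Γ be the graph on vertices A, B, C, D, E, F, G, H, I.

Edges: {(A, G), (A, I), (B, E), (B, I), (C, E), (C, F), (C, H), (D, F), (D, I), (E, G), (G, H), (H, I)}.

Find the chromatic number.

The cycle G-H-I-B-E-G has odd length 5, so it cannot be 2-colored; at least 3 colors are needed.
One proper 3-coloring: A=3, B=2, C=2, D=2, E=1, F=1, G=2, H=3, I=1. Every edge joins two different colors.

3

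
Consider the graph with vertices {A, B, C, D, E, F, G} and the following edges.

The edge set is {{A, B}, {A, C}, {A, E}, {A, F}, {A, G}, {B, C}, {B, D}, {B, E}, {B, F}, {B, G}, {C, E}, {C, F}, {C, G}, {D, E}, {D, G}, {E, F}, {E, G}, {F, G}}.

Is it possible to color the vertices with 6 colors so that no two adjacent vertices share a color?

The chromatic number is 6. A, B, C, E, F, G are mutually adjacent (a clique of size 6), so at least 6 colors are needed.
A valid assignment using 6 colors: A=5, B=1, C=6, D=4, E=3, F=4, G=2.
That is already a proper 6-coloring.

Yes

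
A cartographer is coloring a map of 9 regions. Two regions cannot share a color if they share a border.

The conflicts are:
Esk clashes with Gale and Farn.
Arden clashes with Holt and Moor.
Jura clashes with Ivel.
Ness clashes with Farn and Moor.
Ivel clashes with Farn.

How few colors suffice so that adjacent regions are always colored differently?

2

Esk and Gale conflict, so at least 2 colors are needed.
2 colors suffice: color 1 → {Jura, Gale, Farn, Holt, Moor}; color 2 → {Esk, Arden, Ness, Ivel}. No two conflicting regions share a color.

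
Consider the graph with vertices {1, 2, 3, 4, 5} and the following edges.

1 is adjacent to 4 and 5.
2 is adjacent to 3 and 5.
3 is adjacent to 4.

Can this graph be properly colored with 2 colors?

No

The cycle 2-3-4-1-5-2 has odd length 5, so it cannot be 2-colored; at least 3 colors are needed.
So 2 colors are not enough.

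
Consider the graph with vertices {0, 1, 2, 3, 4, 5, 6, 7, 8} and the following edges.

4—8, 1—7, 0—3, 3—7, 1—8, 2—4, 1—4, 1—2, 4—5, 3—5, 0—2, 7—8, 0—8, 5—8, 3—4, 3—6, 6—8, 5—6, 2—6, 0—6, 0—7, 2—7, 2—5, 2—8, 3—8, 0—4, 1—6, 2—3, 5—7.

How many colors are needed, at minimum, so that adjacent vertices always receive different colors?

0, 2, 3, 4, 8 are mutually adjacent (a clique of size 5), so at least 5 colors are needed.
5 colors suffice: color a → {2}; color b → {8}; color c → {1, 3}; color d → {0, 5}; color e → {4, 6, 7}. Each edge has distinct colors on its endpoints.

5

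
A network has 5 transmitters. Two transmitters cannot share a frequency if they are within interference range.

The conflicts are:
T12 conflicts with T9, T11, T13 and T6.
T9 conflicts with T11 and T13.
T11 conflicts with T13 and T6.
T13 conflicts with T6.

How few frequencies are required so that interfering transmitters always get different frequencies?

4

T12, T11, T13, T6 are mutually in conflict, so at least 4 frequencies are needed.
4 frequencies suffice: T12=2, T9=4, T11=1, T13=3, T6=4. Every pair that conflicts lands in different frequencies.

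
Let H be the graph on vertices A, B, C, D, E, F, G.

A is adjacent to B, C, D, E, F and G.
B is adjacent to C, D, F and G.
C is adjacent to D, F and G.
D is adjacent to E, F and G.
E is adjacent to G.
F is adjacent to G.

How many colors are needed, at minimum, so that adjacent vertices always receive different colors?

6

A, B, C, D, F, G are pairwise adjacent (a clique of size 6), so at least 6 colors are needed.
6 colors suffice: color 1 → {D}; color 2 → {G}; color 3 → {A}; color 4 → {C, E}; color 5 → {F}; color 6 → {B}. Each edge has distinct colors on its endpoints.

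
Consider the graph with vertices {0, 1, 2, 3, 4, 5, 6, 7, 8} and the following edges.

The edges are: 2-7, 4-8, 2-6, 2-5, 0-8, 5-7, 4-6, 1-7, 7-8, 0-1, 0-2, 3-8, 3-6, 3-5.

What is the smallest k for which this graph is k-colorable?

3

2, 5, 7 are mutually adjacent, so at least 3 colors are needed.
3 colors suffice: color red → {1, 2, 8}; color blue → {0, 3, 4, 7}; color green → {5, 6}. No two adjacent vertices share a color.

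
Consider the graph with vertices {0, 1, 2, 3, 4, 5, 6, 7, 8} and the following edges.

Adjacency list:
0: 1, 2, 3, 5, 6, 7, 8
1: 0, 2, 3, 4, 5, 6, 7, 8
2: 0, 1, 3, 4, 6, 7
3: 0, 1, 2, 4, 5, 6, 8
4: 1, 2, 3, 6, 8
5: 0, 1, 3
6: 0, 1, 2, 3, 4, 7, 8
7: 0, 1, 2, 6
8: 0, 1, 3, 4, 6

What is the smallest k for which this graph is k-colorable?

5

1, 3, 4, 6, 8 are mutually adjacent (a clique of size 5), so at least 5 colors are needed.
5 colors suffice: color a → {1}; color b → {0, 4}; color c → {5, 6}; color d → {3, 7}; color e → {2, 8}. Each edge has distinct colors on its endpoints.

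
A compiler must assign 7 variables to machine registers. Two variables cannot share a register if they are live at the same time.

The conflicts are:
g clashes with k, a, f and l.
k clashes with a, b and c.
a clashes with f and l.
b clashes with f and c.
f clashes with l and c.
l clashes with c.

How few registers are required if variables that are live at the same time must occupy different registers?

g, a, f, l pairwise conflict, so at least 4 registers are needed.
4 registers suffice: register 1 → {k, f}; register 2 → {g, c}; register 3 → {b, l}; register 4 → {a}. Each listed conflict is separated.

4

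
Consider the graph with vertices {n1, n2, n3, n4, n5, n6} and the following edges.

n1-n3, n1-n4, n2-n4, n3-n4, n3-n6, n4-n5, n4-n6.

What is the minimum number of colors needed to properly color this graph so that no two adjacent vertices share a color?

3

n3, n4, n6 are mutually adjacent, so at least 3 colors are needed.
3 colors suffice: color 1 → {n4}; color 2 → {n2, n3, n5}; color 3 → {n1, n6}. Each edge has distinct colors on its endpoints.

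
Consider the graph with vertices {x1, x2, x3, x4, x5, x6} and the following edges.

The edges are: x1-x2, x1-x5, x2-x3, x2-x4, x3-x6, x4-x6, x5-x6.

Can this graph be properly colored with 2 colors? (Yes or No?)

No

The cycle x1-x2-x4-x6-x5-x1 has odd length 5, so it cannot be 2-colored; at least 3 colors are needed.
So 2 colors are not enough.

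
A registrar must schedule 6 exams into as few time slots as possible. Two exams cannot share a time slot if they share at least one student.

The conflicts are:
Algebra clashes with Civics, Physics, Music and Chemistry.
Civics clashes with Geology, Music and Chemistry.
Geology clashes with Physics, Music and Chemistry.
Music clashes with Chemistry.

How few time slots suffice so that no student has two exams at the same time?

4

Civics, Geology, Music, Chemistry all conflict with each other, so at least 4 time slots are needed.
A valid assignment using 4 time slots: Algebra=4, Civics=1, Geology=4, Physics=1, Music=3, Chemistry=2. No two conflicting exams share a time slot.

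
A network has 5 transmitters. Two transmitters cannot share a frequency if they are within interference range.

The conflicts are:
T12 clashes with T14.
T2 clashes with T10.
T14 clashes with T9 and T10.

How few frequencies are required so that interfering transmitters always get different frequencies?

2

T12 and T14 conflict, so at least 2 frequencies are needed.
2 frequencies suffice: frequency 1 → {T2, T14}; frequency 2 → {T12, T9, T10}. Every pair that conflicts lands in different frequencies.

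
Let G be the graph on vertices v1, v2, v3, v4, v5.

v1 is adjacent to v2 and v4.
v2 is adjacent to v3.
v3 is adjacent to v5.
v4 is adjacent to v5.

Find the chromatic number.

The cycle v3-v2-v1-v4-v5-v3 has odd length 5, so it cannot be 2-colored; at least 3 colors are needed.
3 colors suffice: color 1 → {v1, v3}; color 2 → {v2, v5}; color 3 → {v4}. No two adjacent vertices share a color.

3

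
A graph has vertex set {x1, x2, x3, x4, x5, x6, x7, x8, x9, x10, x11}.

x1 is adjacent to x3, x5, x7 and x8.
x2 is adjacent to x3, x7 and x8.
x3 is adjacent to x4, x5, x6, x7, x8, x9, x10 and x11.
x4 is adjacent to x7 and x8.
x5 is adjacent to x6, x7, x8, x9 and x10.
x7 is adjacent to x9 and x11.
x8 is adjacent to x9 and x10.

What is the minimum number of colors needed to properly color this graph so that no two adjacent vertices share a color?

x1, x3, x5, x7 are pairwise adjacent (a clique of size 4), so at least 4 colors are needed.
4 colors suffice: color 1 → {x3}; color 2 → {x6, x7, x8}; color 3 → {x2, x4, x5, x11}; color 4 → {x1, x9, x10}. No two adjacent vertices share a color.

4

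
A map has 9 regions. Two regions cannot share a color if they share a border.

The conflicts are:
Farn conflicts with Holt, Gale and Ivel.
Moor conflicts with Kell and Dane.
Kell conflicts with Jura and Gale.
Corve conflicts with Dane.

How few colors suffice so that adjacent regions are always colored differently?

2

Farn and Holt conflict, so at least 2 colors are needed.
A valid assignment using 2 colors: Farn=1, Moor=2, Kell=1, Jura=2, Corve=2, Dane=1, Holt=2, Gale=2, Ivel=2. Each listed conflict is separated.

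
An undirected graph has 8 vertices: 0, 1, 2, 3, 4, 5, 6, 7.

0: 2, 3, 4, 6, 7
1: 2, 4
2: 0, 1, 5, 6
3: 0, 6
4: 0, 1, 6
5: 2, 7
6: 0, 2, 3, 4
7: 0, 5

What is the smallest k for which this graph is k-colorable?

0, 3, 6 form a triangle, so at least 3 colors are needed.
3 colors suffice: color a → {0, 1, 5}; color b → {6, 7}; color c → {2, 3, 4}. Each edge has distinct colors on its endpoints.

3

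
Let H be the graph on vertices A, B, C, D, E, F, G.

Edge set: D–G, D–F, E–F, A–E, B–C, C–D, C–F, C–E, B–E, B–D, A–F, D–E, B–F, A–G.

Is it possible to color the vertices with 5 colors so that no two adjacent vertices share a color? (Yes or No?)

The chromatic number is 5. B, C, D, E, F are mutually adjacent (a clique of size 5), so at least 5 colors are needed.
5 colors suffice: A=2, B=4, C=5, D=2, E=1, F=3, G=1.
That is already a proper 5-coloring.

Yes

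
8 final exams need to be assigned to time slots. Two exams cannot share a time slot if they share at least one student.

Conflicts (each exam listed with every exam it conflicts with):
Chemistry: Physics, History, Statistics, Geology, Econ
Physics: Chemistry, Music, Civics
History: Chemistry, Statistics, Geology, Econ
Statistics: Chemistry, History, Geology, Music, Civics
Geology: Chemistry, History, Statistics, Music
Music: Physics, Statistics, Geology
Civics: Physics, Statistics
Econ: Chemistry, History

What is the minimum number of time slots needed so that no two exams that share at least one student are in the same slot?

4

Chemistry, History, Statistics, Geology are mutually in conflict, so at least 4 time slots are needed.
Using 4 time slots: Chemistry=1, Physics=2, History=3, Statistics=2, Geology=4, Music=1, Civics=1, Econ=2. No two conflicting exams share a time slot.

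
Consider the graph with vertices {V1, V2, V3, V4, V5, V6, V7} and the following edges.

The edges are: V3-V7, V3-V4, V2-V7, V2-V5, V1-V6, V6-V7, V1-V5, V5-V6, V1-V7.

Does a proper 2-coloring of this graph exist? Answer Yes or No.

V1, V5, V6 are mutually adjacent, so at least 3 colors are needed.
So 2 colors are not enough.

No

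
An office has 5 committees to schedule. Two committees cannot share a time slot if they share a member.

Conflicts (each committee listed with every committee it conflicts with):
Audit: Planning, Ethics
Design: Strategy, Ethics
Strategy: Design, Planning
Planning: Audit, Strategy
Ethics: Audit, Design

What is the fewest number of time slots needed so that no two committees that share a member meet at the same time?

The cycle Strategy-Planning-Audit-Ethics-Design-Strategy has odd length 5, so it cannot be 2-colored; at least 3 time slots are needed.
3 time slots suffice: time slot 1 → {Audit, Design}; time slot 2 → {Planning, Ethics}; time slot 3 → {Strategy}. No two conflicting committees share a time slot.

3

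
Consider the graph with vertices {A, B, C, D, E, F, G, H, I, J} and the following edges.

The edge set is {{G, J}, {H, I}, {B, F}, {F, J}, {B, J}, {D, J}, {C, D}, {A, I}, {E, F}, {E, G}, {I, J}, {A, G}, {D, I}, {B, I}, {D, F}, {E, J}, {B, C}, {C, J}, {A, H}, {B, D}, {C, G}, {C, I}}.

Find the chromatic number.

B, C, D, I, J are mutually adjacent (a clique of size 5), so at least 5 colors are needed.
5 colors suffice: color 1 → {A, J}; color 2 → {F, G, I}; color 3 → {D, E, H}; color 4 → {B}; color 5 → {C}. No two adjacent vertices share a color.

5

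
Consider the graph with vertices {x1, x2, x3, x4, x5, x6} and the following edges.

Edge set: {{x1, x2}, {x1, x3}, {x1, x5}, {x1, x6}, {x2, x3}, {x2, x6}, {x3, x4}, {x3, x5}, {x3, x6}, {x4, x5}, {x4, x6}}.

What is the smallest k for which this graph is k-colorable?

4

x1, x2, x3, x6 are mutually adjacent (a clique of size 4), so at least 4 colors are needed.
4 colors suffice: color 1 → {x3}; color 2 → {x5, x6}; color 3 → {x1, x4}; color 4 → {x2}. Each edge has distinct colors on its endpoints.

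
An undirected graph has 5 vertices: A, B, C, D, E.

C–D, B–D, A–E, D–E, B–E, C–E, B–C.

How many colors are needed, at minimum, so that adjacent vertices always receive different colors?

4

B, C, D, E form a clique, so at least 4 colors are needed.
A valid assignment using 4 colors: A=2, B=2, C=3, D=4, E=1. Every edge joins two different colors.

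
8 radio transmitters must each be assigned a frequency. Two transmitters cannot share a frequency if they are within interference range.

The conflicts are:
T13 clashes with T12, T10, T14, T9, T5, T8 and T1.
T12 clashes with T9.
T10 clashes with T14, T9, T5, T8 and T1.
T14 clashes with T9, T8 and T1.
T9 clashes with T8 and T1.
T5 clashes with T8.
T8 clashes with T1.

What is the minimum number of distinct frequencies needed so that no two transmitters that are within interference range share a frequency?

T13, T10, T14, T9, T8, T1 all conflict with each other, so at least 6 frequencies are needed.
6 frequencies suffice: frequency 1 → {T13}; frequency 2 → {T12, T10}; frequency 3 → {T9, T5}; frequency 4 → {T8}; frequency 5 → {T1}; frequency 6 → {T14}. No two conflicting transmitters share a frequency.

6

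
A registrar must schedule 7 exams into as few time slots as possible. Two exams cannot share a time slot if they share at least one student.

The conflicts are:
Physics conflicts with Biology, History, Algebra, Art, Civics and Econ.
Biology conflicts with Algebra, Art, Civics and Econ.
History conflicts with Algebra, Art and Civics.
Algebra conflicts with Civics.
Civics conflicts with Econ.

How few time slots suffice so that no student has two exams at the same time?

4

Physics, Biology, Civics, Econ all conflict with each other, so at least 4 time slots are needed.
4 time slots suffice: time slot 1 → {Physics}; time slot 2 → {Biology, History}; time slot 3 → {Art, Civics}; time slot 4 → {Algebra, Econ}. Every pair that conflicts lands in different time slots.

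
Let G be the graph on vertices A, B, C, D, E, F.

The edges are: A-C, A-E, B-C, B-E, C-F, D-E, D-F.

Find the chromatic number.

The cycle E-D-F-C-B-E has odd length 5, so it cannot be 2-colored; at least 3 colors are needed.
A valid assignment using 3 colors: A=blue, B=blue, C=red, D=green, E=red, F=blue. Each edge has distinct colors on its endpoints.

3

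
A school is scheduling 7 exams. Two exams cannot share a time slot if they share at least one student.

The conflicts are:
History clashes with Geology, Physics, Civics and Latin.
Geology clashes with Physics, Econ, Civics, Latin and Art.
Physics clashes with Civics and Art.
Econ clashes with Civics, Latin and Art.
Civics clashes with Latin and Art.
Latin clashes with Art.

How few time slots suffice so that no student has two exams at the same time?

Geology, Econ, Civics, Latin, Art pairwise conflict, so at least 5 time slots are needed.
A valid assignment using 5 time slots: History=4, Geology=1, Physics=3, Econ=5, Civics=2, Latin=3, Art=4. No two conflicting exams share a time slot.

5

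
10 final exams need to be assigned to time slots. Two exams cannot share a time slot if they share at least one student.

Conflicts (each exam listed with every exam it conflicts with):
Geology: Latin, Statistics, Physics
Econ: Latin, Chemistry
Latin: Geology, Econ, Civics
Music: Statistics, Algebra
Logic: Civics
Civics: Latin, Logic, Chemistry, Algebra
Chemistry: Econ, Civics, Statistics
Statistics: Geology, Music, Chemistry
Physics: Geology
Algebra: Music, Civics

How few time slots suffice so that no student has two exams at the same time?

The cycle Chemistry-Civics-Algebra-Music-Statistics-Chemistry has odd length 5, so it cannot be 2-colored; at least 3 time slots are needed.
3 time slots suffice: time slot 1 → {Geology, Econ, Music, Civics}; time slot 2 → {Latin, Logic, Statistics, Physics, Algebra}; time slot 3 → {Chemistry}. Every pair that conflicts lands in different time slots.

3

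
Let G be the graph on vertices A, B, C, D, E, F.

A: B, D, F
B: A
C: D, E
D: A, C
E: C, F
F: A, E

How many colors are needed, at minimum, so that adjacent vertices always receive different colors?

The cycle C-D-A-F-E-C has odd length 5, so it cannot be 2-colored; at least 3 colors are needed.
3 colors suffice: color red → {A, E}; color blue → {B, C, F}; color green → {D}. Each edge has distinct colors on its endpoints.

3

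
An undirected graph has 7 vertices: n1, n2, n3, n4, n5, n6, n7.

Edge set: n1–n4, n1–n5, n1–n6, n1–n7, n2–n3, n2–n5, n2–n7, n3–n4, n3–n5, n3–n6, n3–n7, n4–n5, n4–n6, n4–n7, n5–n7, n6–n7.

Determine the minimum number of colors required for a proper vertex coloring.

n1, n4, n6, n7 are pairwise adjacent (a clique of size 4), so at least 4 colors are needed.
4 colors suffice: n1=4, n2=2, n3=4, n4=2, n5=3, n6=3, n7=1. No two adjacent vertices share a color.

4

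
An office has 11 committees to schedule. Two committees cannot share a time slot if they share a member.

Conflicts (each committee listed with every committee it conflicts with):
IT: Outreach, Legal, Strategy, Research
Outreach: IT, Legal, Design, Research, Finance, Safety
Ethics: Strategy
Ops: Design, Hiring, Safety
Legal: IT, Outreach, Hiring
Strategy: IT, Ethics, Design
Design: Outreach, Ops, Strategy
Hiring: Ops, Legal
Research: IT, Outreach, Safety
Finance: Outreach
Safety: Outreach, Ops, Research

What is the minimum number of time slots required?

3

IT, Outreach, Legal are mutually in conflict, so at least 3 time slots are needed.
A valid assignment using 3 time slots: IT=2, Outreach=1, Ethics=2, Ops=1, Legal=3, Strategy=1, Design=2, Hiring=2, Research=3, Finance=2, Safety=2. No two conflicting committees share a time slot.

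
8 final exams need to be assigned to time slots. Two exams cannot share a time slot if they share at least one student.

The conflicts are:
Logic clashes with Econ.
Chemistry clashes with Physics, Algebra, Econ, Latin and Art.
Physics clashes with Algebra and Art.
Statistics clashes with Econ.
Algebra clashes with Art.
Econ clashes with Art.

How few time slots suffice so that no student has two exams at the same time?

4

Chemistry, Physics, Algebra, Art pairwise conflict, so at least 4 time slots are needed.
A valid assignment using 4 time slots: Logic=1, Chemistry=1, Physics=2, Statistics=1, Algebra=4, Econ=2, Latin=2, Art=3. No two conflicting exams share a time slot.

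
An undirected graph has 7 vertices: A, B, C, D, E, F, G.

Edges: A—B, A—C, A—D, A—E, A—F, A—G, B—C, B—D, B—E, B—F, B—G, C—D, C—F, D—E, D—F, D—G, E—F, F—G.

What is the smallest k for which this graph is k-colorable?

A, B, D, F, G are pairwise adjacent (a clique of size 5), so at least 5 colors are needed.
One proper 5-coloring: A=green, B=yellow, C=purple, D=blue, E=purple, F=red, G=purple. Each edge has distinct colors on its endpoints.

5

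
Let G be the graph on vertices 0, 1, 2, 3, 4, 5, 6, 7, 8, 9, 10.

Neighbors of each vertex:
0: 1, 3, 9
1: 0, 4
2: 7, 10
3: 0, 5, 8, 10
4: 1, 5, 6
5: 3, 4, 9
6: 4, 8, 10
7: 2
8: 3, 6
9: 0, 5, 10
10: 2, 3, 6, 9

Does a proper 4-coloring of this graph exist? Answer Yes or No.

Yes

The chromatic number is 3. The cycle 4-5-9-0-1-4 has odd length 5, so it cannot be 2-colored; at least 3 colors are needed.
3 colors suffice: color a → {0, 4, 7, 8, 10}; color b → {1, 2, 3, 6, 9}; color c → {5}.
Since 4 ≥ 3, a proper 4-coloring certainly exists.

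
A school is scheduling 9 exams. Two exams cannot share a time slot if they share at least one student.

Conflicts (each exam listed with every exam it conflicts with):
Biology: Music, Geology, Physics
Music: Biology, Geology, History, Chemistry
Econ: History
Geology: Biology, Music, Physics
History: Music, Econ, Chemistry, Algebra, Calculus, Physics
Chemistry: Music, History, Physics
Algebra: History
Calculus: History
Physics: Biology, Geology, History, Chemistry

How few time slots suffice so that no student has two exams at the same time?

Biology, Geology, Physics pairwise conflict, so at least 3 time slots are needed.
3 time slots suffice: time slot 1 → {Biology, History}; time slot 2 → {Music, Econ, Algebra, Calculus, Physics}; time slot 3 → {Geology, Chemistry}. No two conflicting exams share a time slot.

3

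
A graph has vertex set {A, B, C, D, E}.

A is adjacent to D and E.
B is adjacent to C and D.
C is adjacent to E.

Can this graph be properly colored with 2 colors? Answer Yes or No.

No

The cycle C-B-D-A-E-C has odd length 5, so it cannot be 2-colored; at least 3 colors are needed.
So 2 colors are not enough.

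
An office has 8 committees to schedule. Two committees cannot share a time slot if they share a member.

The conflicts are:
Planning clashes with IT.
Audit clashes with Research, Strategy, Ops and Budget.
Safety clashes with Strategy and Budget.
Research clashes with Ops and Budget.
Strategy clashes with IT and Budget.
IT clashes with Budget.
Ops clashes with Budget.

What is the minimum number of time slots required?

Audit, Research, Ops, Budget are mutually in conflict, so at least 4 time slots are needed.
Using 4 time slots: Planning=1, Audit=2, Safety=2, Research=4, Strategy=3, IT=2, Ops=3, Budget=1. Every pair that conflicts lands in different time slots.

4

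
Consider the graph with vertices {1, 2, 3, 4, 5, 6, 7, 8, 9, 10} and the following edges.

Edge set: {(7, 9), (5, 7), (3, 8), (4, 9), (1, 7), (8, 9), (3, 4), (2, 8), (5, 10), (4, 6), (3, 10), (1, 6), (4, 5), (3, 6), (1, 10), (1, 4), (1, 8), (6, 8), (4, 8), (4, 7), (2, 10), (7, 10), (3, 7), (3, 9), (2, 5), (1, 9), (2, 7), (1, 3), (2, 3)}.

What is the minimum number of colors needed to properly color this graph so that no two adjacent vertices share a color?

5

1, 3, 4, 7, 9 form a clique, so at least 5 colors are needed.
5 colors suffice: color a → {3, 5}; color b → {1, 2}; color c → {7, 8}; color d → {4, 10}; color e → {6, 9}. Every edge joins two different colors.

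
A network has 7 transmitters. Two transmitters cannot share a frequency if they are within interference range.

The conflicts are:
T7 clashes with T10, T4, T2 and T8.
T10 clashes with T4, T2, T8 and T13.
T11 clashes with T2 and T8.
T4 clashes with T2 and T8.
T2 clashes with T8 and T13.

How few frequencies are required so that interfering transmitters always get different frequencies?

T7, T10, T4, T2, T8 are mutually in conflict, so at least 5 frequencies are needed.
5 frequencies suffice: frequency 1 → {T2}; frequency 2 → {T8, T13}; frequency 3 → {T10, T11}; frequency 4 → {T4}; frequency 5 → {T7}. Every pair that conflicts lands in different frequencies.

5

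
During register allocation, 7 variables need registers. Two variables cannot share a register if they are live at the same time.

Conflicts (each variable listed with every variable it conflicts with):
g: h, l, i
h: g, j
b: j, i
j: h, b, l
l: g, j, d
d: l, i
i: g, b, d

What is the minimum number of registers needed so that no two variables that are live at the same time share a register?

3

The cycle g-h-j-b-i-g has odd length 5, so it cannot be 2-colored; at least 3 registers are needed.
Using 3 registers: g=1, h=2, b=3, j=1, l=2, d=1, i=2. Every pair that conflicts lands in different registers.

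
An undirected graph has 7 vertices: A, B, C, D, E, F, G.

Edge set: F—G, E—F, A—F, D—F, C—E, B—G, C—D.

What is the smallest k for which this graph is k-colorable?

2

A and F are adjacent, so at least 2 colors are needed.
2 colors suffice: A=blue, B=red, C=red, D=blue, E=blue, F=red, G=blue. Every edge joins two different colors.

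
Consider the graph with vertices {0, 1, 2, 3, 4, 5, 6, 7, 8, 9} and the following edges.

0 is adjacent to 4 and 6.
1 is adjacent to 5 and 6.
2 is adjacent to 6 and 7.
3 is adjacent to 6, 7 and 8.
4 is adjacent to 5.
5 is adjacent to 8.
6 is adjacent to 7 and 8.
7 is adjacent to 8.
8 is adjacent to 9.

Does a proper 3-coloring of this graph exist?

3, 6, 7, 8 are mutually adjacent (a clique of size 4), so at least 4 colors are needed.
So 3 colors are not enough.

No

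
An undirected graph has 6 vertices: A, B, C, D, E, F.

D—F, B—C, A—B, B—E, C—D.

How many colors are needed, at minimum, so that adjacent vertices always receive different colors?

D and F are adjacent, so at least 2 colors are needed.
A valid assignment using 2 colors: A=blue, B=red, C=blue, D=red, E=blue, F=blue. Each edge has distinct colors on its endpoints.

2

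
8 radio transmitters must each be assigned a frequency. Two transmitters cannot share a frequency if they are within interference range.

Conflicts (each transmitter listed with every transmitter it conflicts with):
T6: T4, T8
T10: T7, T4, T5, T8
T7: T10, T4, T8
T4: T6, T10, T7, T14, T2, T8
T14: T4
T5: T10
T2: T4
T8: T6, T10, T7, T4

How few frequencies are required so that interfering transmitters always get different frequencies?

4

T10, T7, T4, T8 pairwise conflict, so at least 4 frequencies are needed.
4 frequencies suffice: T6=3, T10=3, T7=4, T4=1, T14=2, T5=1, T2=2, T8=2. No two conflicting transmitters share a frequency.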